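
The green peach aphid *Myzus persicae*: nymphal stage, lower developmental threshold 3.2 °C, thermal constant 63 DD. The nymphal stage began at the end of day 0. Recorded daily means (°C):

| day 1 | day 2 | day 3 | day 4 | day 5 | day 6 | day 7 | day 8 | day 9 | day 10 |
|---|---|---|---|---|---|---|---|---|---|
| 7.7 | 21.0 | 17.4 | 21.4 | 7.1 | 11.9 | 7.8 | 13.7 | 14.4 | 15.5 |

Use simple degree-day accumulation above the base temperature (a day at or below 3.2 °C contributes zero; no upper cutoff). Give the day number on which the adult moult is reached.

day 6

Daily DD above 3.2 °C: 4.5, 17.8, 14.2, 18.2, 3.9, 8.7, 4.6, 10.5, 11.2, 12.3.
Cumulative: 4.5, 22.3, 36.5, 54.7, 58.6, 67.3, 71.9, 82.4, 93.6, 105.9.
The total first reaches 63 DD on day 6.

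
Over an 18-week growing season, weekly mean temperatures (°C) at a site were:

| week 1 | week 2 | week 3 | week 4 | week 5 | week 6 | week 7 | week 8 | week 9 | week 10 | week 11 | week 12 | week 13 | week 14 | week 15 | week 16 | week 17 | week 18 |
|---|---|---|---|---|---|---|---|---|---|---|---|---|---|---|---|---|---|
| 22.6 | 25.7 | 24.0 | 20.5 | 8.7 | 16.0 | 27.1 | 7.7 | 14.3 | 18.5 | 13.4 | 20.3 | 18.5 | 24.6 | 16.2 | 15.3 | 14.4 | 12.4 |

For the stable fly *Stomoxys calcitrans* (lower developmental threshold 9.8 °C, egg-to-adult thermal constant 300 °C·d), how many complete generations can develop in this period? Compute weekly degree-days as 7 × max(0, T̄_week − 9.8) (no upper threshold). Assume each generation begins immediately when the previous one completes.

3 generations

Weekly DD (7 × max(0, T̄ − 9.8)): 89.6, 111.3, 99.4, 74.9, 0.0, 43.4, 121.1, 0.0, 31.5, 60.9, 25.2, 73.5, 60.9, 103.6, 44.8, 38.5, 32.2, 18.2.
Season total = 1029.0 DD.
Complete generations = ⌊1029.0 / 300⌋ = 3.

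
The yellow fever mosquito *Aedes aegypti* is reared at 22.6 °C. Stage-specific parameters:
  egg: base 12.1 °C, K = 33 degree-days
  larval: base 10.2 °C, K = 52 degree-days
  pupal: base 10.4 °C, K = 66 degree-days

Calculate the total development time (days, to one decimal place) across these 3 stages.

egg: 33 / (22.6 − 12.1) = 33 / 10.5 = 3.143 d.
larval: 52 / (22.6 − 10.2) = 52 / 12.4 = 4.194 d.
pupal: 66 / (22.6 − 10.4) = 66 / 12.2 = 5.410 d.
Sum = 12.746 ≈ 12.7 days.

12.7 days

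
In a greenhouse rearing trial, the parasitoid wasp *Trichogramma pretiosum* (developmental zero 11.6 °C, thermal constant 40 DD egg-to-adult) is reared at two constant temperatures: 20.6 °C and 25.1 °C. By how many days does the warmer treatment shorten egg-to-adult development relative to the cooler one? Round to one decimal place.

1.5 days

At 20.6 °C: 40 / (20.6 − 11.6) = 40 / 9.0 = 4.444 d.
At 25.1 °C: 40 / (25.1 − 11.6) = 40 / 13.5 = 2.963 d.
Difference = |4.444 − 2.963| = 1.481 ≈ 1.5 days.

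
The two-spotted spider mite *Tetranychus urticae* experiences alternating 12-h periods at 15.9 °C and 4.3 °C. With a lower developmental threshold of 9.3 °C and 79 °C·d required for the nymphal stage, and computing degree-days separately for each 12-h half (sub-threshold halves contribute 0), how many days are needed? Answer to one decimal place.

Day half: max(0, 15.9 − 9.3) × 0.5 = 6.6 × 0.5 = 3.30 DD.
Night half: max(0, 4.3 − 9.3) × 0.5 = 0.0 × 0.5 = 0.00 DD.
Per 24 h: 3.30 DD/day.
Duration = 79 / 3.30 = 23.939 ≈ 23.9 days.

23.9 days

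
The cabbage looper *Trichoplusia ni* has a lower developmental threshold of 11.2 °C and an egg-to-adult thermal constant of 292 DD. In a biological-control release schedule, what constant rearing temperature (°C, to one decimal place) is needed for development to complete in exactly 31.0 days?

20.6 °C

Required daily accumulation = 292 / 31.0 = 9.419 DD/day.
T = T_base + 9.419 = 11.2 + 9.419 = 20.619 ≈ 20.6 °C.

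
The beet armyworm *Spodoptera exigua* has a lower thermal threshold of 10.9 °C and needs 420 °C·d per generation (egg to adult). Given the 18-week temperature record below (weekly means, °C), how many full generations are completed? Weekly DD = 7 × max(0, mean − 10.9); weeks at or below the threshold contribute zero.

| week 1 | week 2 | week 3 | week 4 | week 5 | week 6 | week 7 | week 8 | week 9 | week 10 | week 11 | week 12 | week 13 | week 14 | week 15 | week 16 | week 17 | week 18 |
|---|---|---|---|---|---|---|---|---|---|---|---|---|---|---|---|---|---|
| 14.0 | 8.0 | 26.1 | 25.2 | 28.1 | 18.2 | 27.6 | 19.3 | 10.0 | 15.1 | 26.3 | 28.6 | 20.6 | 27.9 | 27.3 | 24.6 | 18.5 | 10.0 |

Weekly DD (7 × max(0, T̄ − 10.9)): 21.7, 0.0, 106.4, 100.1, 120.4, 51.1, 116.9, 58.8, 0.0, 29.4, 107.8, 123.9, 67.9, 119.0, 114.8, 95.9, 53.2, 0.0.
Season total = 1287.3 DD.
Complete generations = ⌊1287.3 / 420⌋ = 3.

3 generations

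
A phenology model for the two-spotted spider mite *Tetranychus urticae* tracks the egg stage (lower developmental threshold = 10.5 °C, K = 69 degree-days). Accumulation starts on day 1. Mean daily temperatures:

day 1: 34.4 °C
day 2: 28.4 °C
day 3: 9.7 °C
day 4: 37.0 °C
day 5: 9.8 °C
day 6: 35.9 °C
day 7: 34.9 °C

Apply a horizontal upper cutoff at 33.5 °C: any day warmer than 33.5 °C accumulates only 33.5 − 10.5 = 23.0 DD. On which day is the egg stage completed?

day 6

Daily DD above 10.5 °C (capped at 23.0): 23.0, 17.9, 0.0, 23.0, 0.0, 23.0, 23.0.
Cumulative: 23.0, 40.9, 40.9, 63.9, 63.9, 86.9, 109.9.
The total first reaches 69 DD on day 6.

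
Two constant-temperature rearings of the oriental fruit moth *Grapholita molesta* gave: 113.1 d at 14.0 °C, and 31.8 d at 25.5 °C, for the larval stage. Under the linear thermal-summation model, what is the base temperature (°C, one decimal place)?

Under the model K = D·(T − T_b), so D₁·(T₁ − T_b) = D₂·(T₂ − T_b).
113.1·(14.0 − T_b) = 31.8·(25.5 − T_b)
T_b = (113.1·14.0 − 31.8·25.5) / (113.1 − 31.8) = 772.50 / 81.3 = 9.502 °C ≈ 9.5 °C.

9.5 °C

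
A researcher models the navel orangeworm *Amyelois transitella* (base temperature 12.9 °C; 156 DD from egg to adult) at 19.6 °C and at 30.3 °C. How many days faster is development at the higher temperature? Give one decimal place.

At 19.6 °C: 156 / (19.6 − 12.9) = 156 / 6.7 = 23.284 d.
At 30.3 °C: 156 / (30.3 − 12.9) = 156 / 17.4 = 8.966 d.
Difference = |23.284 − 8.966| = 14.318 ≈ 14.3 days.

14.3 days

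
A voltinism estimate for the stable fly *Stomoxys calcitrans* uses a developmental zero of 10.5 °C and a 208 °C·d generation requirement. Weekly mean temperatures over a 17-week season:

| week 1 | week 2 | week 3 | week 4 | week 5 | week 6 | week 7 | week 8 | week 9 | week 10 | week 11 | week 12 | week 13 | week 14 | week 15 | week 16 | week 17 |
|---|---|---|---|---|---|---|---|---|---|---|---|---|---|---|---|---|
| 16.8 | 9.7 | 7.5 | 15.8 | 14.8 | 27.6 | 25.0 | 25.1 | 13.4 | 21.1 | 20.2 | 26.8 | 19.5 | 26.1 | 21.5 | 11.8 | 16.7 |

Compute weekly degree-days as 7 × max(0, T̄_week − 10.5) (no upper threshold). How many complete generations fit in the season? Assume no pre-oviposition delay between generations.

Weekly DD (7 × max(0, T̄ − 10.5)): 44.1, 0.0, 0.0, 37.1, 30.1, 119.7, 101.5, 102.2, 20.3, 74.2, 67.9, 114.1, 63.0, 109.2, 77.0, 9.1, 43.4.
Season total = 1012.9 DD.
Complete generations = ⌊1012.9 / 208⌋ = 4.

4 generations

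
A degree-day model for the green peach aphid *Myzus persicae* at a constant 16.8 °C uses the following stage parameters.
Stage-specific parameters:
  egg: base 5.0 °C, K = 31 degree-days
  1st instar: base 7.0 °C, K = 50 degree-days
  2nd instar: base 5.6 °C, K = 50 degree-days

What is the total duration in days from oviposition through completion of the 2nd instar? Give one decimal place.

egg: 31 / (16.8 − 5.0) = 31 / 11.8 = 2.627 d.
1st instar: 50 / (16.8 − 7.0) = 50 / 9.8 = 5.102 d.
2nd instar: 50 / (16.8 − 5.6) = 50 / 11.2 = 4.464 d.
Sum = 12.193 ≈ 12.2 days.

12.2 days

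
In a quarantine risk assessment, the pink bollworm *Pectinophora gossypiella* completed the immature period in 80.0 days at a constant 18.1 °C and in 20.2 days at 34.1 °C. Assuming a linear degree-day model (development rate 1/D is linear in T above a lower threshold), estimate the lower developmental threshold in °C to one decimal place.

12.7 °C

Equal thermal constants: D₁(T₁ − T_b) = D₂(T₂ − T_b).
80.0·(18.1 − T_b) = 20.2·(34.1 − T_b)
T_b = (80.0·18.1 − 20.2·34.1) / (80.0 − 20.2) = 759.18 / 59.8 = 12.695 °C ≈ 12.7 °C.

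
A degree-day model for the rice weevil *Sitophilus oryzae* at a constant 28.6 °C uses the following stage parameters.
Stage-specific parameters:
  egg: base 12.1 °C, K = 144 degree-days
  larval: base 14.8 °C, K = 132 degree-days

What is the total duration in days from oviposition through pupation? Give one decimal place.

egg: 144 / (28.6 − 12.1) = 144 / 16.5 = 8.727 d.
larval: 132 / (28.6 − 14.8) = 132 / 13.8 = 9.565 d.
Sum = 18.292 ≈ 18.3 days.

18.3 days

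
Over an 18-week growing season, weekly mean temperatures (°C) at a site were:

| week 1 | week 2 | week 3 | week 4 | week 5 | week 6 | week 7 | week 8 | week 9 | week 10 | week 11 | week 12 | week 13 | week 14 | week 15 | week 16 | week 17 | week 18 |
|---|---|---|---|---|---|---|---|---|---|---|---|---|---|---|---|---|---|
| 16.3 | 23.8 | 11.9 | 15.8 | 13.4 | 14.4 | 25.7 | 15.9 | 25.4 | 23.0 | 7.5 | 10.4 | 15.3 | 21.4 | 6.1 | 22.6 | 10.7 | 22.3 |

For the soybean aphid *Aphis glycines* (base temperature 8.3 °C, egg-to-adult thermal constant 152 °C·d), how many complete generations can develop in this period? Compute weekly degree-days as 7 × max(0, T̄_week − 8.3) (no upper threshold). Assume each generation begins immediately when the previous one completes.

7 generations

Weekly DD (7 × max(0, T̄ − 8.3)): 56.0, 108.5, 25.2, 52.5, 35.7, 42.7, 121.8, 53.2, 119.7, 102.9, 0.0, 14.7, 49.0, 91.7, 0.0, 100.1, 16.8, 98.0.
Season total = 1088.5 DD.
Complete generations = ⌊1088.5 / 152⌋ = 7.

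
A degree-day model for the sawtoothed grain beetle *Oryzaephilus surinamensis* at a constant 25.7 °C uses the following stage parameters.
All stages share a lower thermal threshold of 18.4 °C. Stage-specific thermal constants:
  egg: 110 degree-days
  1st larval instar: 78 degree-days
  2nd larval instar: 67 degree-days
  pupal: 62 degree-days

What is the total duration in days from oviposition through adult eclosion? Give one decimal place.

43.4 days

Daily accumulation at 25.7 °C = 25.7 − 18.4 = 7.3 DD/day.
Total K = 110 + 78 + 67 + 62 = 317 DD.
Total duration = 317 / 7.3 = 43.425 ≈ 43.4 days.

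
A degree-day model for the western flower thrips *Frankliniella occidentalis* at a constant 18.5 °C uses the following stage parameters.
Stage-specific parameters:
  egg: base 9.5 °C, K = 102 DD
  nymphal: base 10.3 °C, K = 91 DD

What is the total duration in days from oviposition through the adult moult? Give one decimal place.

22.4 days

egg: 102 / (18.5 − 9.5) = 102 / 9.0 = 11.333 d.
nymphal: 91 / (18.5 − 10.3) = 91 / 8.2 = 11.098 d.
Sum = 22.431 ≈ 22.4 days.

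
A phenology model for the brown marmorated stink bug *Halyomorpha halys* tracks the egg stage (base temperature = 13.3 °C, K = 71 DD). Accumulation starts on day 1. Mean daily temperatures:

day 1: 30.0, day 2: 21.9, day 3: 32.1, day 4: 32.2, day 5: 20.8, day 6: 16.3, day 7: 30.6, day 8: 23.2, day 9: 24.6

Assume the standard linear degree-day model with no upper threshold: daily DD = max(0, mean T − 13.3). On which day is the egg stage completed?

Daily DD above 13.3 °C: 16.7, 8.6, 18.8, 18.9, 7.5, 3.0, 17.3, 9.9, 11.3.
Cumulative: 16.7, 25.3, 44.1, 63.0, 70.5, 73.5, 90.8, 100.7, 112.0.
The total first reaches 71 DD on day 6.

day 6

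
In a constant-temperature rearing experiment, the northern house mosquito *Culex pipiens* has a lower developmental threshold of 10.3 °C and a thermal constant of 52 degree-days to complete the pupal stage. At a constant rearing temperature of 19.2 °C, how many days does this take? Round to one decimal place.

Daily accumulation = 19.2 − 10.3 = 8.9 DD/day.
Duration = 52 / 8.9 = 5.843 ≈ 5.8 days.

5.8 days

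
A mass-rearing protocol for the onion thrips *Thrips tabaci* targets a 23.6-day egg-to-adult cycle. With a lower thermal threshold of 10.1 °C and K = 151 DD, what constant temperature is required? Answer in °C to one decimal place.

Required daily accumulation = 151 / 23.6 = 6.398 DD/day.
T = T_base + 6.398 = 10.1 + 6.398 = 16.498 ≈ 16.5 °C.

16.5 °C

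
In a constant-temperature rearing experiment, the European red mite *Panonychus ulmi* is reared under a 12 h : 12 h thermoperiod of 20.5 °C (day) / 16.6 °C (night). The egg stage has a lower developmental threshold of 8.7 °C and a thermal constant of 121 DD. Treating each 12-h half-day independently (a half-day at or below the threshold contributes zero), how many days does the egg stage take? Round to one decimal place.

Day half: max(0, 20.5 − 8.7) × 0.5 = 11.8 × 0.5 = 5.90 DD.
Night half: max(0, 16.6 − 8.7) × 0.5 = 7.9 × 0.5 = 3.95 DD.
Per 24 h: 9.85 DD/day.
Duration = 121 / 9.85 = 12.284 ≈ 12.3 days.

12.3 days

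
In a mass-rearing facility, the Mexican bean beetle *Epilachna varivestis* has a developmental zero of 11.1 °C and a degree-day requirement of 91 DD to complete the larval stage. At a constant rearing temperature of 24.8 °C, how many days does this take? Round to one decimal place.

6.6 days

Daily accumulation = 24.8 − 11.1 = 13.7 DD/day.
Duration = 91 / 13.7 = 6.642 ≈ 6.6 days.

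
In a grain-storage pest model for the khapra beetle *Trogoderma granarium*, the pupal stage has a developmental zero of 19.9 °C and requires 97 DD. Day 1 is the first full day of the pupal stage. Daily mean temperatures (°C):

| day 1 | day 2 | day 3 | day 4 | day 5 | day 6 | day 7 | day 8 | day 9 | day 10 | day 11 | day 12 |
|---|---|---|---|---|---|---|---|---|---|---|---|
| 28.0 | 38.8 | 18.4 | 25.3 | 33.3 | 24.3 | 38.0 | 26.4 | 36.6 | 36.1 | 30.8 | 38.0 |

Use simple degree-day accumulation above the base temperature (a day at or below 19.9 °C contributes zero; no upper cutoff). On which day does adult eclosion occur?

day 10

Daily DD above 19.9 °C: 8.1, 18.9, 0.0, 5.4, 13.4, 4.4, 18.1, 6.5, 16.7, 16.2, 10.9, 18.1.
Cumulative: 8.1, 27.0, 27.0, 32.4, 45.8, 50.2, 68.3, 74.8, 91.5, 107.7, 118.6, 136.7.
The total first reaches 97 DD on day 10.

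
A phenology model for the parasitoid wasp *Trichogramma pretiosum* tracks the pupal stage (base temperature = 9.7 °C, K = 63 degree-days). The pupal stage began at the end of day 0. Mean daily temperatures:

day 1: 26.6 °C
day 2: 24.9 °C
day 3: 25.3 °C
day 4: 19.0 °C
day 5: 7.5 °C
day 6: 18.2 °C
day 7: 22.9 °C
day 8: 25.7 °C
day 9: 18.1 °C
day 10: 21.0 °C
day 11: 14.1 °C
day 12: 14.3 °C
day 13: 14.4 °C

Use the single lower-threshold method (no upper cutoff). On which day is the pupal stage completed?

day 6

Daily DD above 9.7 °C: 16.9, 15.2, 15.6, 9.3, 0.0, 8.5, 13.2, 16.0, 8.4, 11.3, 4.4, 4.6, 4.7.
Cumulative: 16.9, 32.1, 47.7, 57.0, 57.0, 65.5, 78.7, 94.7, 103.1, 114.4, 118.8, 123.4, 128.1.
The total first reaches 63 DD on day 6.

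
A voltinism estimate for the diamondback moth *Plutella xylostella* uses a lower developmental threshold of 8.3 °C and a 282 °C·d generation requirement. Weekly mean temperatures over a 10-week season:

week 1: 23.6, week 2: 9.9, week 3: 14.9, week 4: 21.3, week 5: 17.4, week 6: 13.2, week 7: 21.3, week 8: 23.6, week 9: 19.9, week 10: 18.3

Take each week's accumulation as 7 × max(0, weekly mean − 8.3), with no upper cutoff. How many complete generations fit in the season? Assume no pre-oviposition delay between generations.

Weekly DD (7 × max(0, T̄ − 8.3)): 107.1, 11.2, 46.2, 91.0, 63.7, 34.3, 91.0, 107.1, 81.2, 70.0.
Season total = 702.8 DD.
Complete generations = ⌊702.8 / 282⌋ = 2.

2 generations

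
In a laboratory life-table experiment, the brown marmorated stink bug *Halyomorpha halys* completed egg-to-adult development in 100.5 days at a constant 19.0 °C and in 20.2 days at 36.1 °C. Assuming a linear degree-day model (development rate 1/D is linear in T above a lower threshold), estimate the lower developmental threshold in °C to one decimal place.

14.7 °C

Linear rate model ⇒ the product D·(T − T_b) is constant across temperatures.
100.5·(19.0 − T_b) = 20.2·(36.1 − T_b)
T_b = (100.5·19.0 − 20.2·36.1) / (100.5 − 20.2) = 1180.28 / 80.3 = 14.698 °C ≈ 14.7 °C.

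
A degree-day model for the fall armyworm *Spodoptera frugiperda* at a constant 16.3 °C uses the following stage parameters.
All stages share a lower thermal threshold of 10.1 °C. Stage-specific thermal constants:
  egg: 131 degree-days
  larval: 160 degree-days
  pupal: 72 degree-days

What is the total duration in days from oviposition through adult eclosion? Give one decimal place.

Daily accumulation at 16.3 °C = 16.3 − 10.1 = 6.2 DD/day.
Total K = 131 + 160 + 72 = 363 DD.
Total duration = 363 / 6.2 = 58.548 ≈ 58.5 days.

58.5 days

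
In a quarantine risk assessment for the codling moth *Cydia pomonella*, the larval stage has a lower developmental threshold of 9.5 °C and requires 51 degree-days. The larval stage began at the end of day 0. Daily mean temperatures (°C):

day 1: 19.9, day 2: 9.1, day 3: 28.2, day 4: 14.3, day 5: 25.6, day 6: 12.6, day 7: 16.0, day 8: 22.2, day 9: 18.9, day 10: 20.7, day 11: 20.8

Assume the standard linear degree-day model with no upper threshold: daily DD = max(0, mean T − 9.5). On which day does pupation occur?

Daily DD above 9.5 °C: 10.4, 0.0, 18.7, 4.8, 16.1, 3.1, 6.5, 12.7, 9.4, 11.2, 11.3.
Cumulative: 10.4, 10.4, 29.1, 33.9, 50.0, 53.1, 59.6, 72.3, 81.7, 92.9, 104.2.
The total first reaches 51 DD on day 6.

day 6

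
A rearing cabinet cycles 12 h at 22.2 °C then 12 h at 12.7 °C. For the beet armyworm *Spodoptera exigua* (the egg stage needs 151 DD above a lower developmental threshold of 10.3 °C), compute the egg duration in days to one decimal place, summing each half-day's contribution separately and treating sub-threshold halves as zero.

21.1 days

Day half: max(0, 22.2 − 10.3) × 0.5 = 11.9 × 0.5 = 5.95 DD.
Night half: max(0, 12.7 − 10.3) × 0.5 = 2.4 × 0.5 = 1.20 DD.
Per 24 h: 7.15 DD/day.
Duration = 151 / 7.15 = 21.119 ≈ 21.1 days.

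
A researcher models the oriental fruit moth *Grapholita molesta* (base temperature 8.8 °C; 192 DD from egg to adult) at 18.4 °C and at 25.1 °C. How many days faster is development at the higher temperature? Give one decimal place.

At 18.4 °C: 192 / (18.4 − 8.8) = 192 / 9.6 = 20.000 d.
At 25.1 °C: 192 / (25.1 − 8.8) = 192 / 16.3 = 11.779 d.
Difference = |20.000 − 11.779| = 8.221 ≈ 8.2 days.

8.2 days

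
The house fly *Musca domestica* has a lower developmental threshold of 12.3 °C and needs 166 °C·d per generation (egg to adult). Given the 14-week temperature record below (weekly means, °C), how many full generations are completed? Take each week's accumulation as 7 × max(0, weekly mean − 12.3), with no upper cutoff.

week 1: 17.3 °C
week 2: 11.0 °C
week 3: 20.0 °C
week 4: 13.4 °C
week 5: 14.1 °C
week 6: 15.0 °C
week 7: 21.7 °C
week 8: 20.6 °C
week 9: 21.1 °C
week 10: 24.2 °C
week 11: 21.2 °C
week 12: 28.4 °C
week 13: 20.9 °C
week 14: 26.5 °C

Weekly DD (7 × max(0, T̄ − 12.3)): 35.0, 0.0, 53.9, 7.7, 12.6, 18.9, 65.8, 58.1, 61.6, 83.3, 62.3, 112.7, 60.2, 99.4.
Season total = 731.5 DD.
Complete generations = ⌊731.5 / 166⌋ = 4.

4 generations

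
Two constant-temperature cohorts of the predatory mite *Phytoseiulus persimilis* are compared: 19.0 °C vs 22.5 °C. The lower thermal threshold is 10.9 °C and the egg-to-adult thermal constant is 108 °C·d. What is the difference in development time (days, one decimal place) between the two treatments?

4.0 days

At 19.0 °C: 108 / (19.0 − 10.9) = 108 / 8.1 = 13.333 d.
At 22.5 °C: 108 / (22.5 − 10.9) = 108 / 11.6 = 9.310 d.
Difference = |13.333 − 9.310| = 4.023 ≈ 4.0 days.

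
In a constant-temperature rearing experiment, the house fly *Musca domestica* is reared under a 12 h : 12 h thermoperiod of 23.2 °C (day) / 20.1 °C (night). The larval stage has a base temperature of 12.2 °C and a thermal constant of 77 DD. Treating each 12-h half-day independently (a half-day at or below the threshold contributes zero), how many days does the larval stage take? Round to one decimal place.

Day half: max(0, 23.2 − 12.2) × 0.5 = 11.0 × 0.5 = 5.50 DD.
Night half: max(0, 20.1 − 12.2) × 0.5 = 7.9 × 0.5 = 3.95 DD.
Per 24 h: 9.45 DD/day.
Duration = 77 / 9.45 = 8.148 ≈ 8.1 days.

8.1 days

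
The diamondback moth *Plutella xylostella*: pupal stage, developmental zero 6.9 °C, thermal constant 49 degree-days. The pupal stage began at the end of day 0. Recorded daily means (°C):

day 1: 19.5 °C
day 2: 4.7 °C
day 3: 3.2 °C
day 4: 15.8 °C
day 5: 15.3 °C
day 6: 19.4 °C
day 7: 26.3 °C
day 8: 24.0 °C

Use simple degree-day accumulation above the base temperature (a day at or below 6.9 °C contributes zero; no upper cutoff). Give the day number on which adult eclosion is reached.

Daily DD above 6.9 °C: 12.6, 0.0, 0.0, 8.9, 8.4, 12.5, 19.4, 17.1.
Cumulative: 12.6, 12.6, 12.6, 21.5, 29.9, 42.4, 61.8, 78.9.
The total first reaches 49 DD on day 7.

day 7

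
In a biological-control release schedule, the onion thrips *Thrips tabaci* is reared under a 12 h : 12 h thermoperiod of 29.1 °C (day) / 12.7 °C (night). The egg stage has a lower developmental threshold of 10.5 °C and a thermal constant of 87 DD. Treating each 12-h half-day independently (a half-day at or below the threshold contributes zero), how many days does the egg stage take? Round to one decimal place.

8.4 days

Day half: max(0, 29.1 − 10.5) × 0.5 = 18.6 × 0.5 = 9.30 DD.
Night half: max(0, 12.7 − 10.5) × 0.5 = 2.2 × 0.5 = 1.10 DD.
Per 24 h: 10.40 DD/day.
Duration = 87 / 10.40 = 8.365 ≈ 8.4 days.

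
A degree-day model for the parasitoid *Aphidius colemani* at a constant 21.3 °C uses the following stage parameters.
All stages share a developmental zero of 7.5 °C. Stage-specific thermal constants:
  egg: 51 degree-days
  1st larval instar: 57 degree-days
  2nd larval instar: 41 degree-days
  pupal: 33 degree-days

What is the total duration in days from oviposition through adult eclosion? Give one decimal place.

13.2 days

Daily accumulation at 21.3 °C = 21.3 − 7.5 = 13.8 DD/day.
Total K = 51 + 57 + 41 + 33 = 182 DD.
Total duration = 182 / 13.8 = 13.188 ≈ 13.2 days.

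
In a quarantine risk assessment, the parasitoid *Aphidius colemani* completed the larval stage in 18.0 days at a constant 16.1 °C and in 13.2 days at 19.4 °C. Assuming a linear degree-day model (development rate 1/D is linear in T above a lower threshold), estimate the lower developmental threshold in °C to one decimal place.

7.0 °C

Linear rate model ⇒ the product D·(T − T_b) is constant across temperatures.
18.0·(16.1 − T_b) = 13.2·(19.4 − T_b)
T_b = (18.0·16.1 − 13.2·19.4) / (18.0 − 13.2) = 33.72 / 4.8 = 7.025 °C ≈ 7.0 °C.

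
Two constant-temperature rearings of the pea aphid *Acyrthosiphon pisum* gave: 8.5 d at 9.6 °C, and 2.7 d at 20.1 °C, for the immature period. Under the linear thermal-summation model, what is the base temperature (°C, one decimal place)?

Linear rate model ⇒ the product D·(T − T_b) is constant across temperatures.
8.5·(9.6 − T_b) = 2.7·(20.1 − T_b)
T_b = (8.5·9.6 − 2.7·20.1) / (8.5 − 2.7) = 27.33 / 5.8 = 4.712 °C ≈ 4.7 °C.

4.7 °C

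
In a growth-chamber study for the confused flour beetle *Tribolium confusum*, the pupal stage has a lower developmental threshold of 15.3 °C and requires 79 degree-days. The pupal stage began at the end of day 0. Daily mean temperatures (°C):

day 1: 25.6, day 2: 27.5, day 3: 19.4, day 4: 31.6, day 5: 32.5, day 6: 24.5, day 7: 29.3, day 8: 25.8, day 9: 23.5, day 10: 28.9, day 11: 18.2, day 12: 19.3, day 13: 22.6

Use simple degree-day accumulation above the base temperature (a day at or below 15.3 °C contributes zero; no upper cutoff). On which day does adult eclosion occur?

Daily DD above 15.3 °C: 10.3, 12.2, 4.1, 16.3, 17.2, 9.2, 14.0, 10.5, 8.2, 13.6, 2.9, 4.0, 7.3.
Cumulative: 10.3, 22.5, 26.6, 42.9, 60.1, 69.3, 83.3, 93.8, 102.0, 115.6, 118.5, 122.5, 129.8.
The total first reaches 79 DD on day 7.

day 7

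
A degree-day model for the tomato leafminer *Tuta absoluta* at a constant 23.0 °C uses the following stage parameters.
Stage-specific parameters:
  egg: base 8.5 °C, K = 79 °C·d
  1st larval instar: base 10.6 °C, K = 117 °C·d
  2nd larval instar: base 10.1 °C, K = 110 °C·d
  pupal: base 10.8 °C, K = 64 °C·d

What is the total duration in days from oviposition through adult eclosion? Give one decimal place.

28.7 days

egg: 79 / (23.0 − 8.5) = 79 / 14.5 = 5.448 d.
1st larval instar: 117 / (23.0 − 10.6) = 117 / 12.4 = 9.435 d.
2nd larval instar: 110 / (23.0 − 10.1) = 110 / 12.9 = 8.527 d.
pupal: 64 / (23.0 − 10.8) = 64 / 12.2 = 5.246 d.
Sum = 28.657 ≈ 28.7 days.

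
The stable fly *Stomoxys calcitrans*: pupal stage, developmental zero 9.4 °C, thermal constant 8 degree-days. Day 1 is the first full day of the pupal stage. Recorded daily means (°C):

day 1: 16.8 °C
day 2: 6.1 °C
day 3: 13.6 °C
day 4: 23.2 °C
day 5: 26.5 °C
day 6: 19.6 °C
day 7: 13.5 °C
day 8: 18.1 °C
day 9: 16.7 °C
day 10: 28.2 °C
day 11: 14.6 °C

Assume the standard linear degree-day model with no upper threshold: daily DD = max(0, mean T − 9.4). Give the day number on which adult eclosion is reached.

day 3

Daily DD above 9.4 °C: 7.4, 0.0, 4.2, 13.8, 17.1, 10.2, 4.1, 8.7, 7.3, 18.8, 5.2.
Cumulative: 7.4, 7.4, 11.6, 25.4, 42.5, 52.7, 56.8, 65.5, 72.8, 91.6, 96.8.
The total first reaches 8 DD on day 3.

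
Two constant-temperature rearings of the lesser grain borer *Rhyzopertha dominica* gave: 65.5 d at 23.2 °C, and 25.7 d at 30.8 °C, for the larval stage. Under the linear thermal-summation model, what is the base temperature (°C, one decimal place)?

Under the model K = D·(T − T_b), so D₁·(T₁ − T_b) = D₂·(T₂ − T_b).
65.5·(23.2 − T_b) = 25.7·(30.8 − T_b)
T_b = (65.5·23.2 − 25.7·30.8) / (65.5 − 25.7) = 728.04 / 39.8 = 18.292 °C ≈ 18.3 °C.

18.3 °C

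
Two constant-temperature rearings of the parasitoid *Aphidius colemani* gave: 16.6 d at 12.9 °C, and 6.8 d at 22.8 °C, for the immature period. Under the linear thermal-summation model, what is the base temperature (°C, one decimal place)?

6.0 °C

Under the model K = D·(T − T_b), so D₁·(T₁ − T_b) = D₂·(T₂ − T_b).
16.6·(12.9 − T_b) = 6.8·(22.8 − T_b)
T_b = (16.6·12.9 − 6.8·22.8) / (16.6 − 6.8) = 59.10 / 9.8 = 6.031 °C ≈ 6.0 °C.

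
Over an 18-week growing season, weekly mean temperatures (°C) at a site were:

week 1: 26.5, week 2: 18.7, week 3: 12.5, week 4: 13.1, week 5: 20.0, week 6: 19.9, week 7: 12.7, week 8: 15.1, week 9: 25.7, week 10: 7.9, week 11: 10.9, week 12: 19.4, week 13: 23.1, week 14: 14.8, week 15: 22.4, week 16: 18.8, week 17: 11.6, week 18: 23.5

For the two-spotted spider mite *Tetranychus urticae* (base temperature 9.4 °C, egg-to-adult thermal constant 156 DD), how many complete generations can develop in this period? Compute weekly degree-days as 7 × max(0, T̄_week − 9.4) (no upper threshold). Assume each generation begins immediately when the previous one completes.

6 generations

Weekly DD (7 × max(0, T̄ − 9.4)): 119.7, 65.1, 21.7, 25.9, 74.2, 73.5, 23.1, 39.9, 114.1, 0.0, 10.5, 70.0, 95.9, 37.8, 91.0, 65.8, 15.4, 98.7.
Season total = 1042.3 DD.
Complete generations = ⌊1042.3 / 156⌋ = 6.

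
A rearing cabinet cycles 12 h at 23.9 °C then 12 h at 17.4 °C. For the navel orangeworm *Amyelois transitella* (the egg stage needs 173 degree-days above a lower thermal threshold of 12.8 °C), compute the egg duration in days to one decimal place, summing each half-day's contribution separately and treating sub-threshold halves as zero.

Day half: max(0, 23.9 − 12.8) × 0.5 = 11.1 × 0.5 = 5.55 DD.
Night half: max(0, 17.4 − 12.8) × 0.5 = 4.6 × 0.5 = 2.30 DD.
Per 24 h: 7.85 DD/day.
Duration = 173 / 7.85 = 22.038 ≈ 22.0 days.

22.0 days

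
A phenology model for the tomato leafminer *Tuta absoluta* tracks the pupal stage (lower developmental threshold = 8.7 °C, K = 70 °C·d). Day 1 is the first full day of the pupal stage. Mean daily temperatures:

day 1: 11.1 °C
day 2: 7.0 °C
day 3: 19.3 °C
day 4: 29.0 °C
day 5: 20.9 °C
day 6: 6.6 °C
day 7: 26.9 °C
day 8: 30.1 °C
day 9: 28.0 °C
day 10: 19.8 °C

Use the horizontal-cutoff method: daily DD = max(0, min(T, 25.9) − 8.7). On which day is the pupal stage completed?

day 8

Daily DD above 8.7 °C (capped at 17.2): 2.4, 0.0, 10.6, 17.2, 12.2, 0.0, 17.2, 17.2, 17.2, 11.1.
Cumulative: 2.4, 2.4, 13.0, 30.2, 42.4, 42.4, 59.6, 76.8, 94.0, 105.1.
The total first reaches 70 DD on day 8.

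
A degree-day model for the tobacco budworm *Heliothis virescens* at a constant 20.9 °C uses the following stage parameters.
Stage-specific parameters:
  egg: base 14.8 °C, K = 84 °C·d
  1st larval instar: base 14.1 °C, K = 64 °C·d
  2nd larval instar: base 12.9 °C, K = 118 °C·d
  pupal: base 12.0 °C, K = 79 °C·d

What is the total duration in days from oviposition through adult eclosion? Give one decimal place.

46.8 days

egg: 84 / (20.9 − 14.8) = 84 / 6.1 = 13.770 d.
1st larval instar: 64 / (20.9 − 14.1) = 64 / 6.8 = 9.412 d.
2nd larval instar: 118 / (20.9 − 12.9) = 118 / 8.0 = 14.750 d.
pupal: 79 / (20.9 − 12.0) = 79 / 8.9 = 8.876 d.
Sum = 46.809 ≈ 46.8 days.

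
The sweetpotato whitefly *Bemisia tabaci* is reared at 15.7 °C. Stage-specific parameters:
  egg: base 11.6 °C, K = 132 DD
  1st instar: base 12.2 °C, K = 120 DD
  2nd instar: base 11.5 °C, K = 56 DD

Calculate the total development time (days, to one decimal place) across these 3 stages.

egg: 132 / (15.7 − 11.6) = 132 / 4.1 = 32.195 d.
1st instar: 120 / (15.7 − 12.2) = 120 / 3.5 = 34.286 d.
2nd instar: 56 / (15.7 − 11.5) = 56 / 4.2 = 13.333 d.
Sum = 79.814 ≈ 79.8 days.

79.8 days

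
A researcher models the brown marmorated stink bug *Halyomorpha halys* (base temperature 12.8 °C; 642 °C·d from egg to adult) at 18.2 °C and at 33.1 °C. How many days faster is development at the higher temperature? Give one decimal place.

At 18.2 °C: 642 / (18.2 − 12.8) = 642 / 5.4 = 118.889 d.
At 33.1 °C: 642 / (33.1 − 12.8) = 642 / 20.3 = 31.626 d.
Difference = |118.889 − 31.626| = 87.263 ≈ 87.3 days.

87.3 days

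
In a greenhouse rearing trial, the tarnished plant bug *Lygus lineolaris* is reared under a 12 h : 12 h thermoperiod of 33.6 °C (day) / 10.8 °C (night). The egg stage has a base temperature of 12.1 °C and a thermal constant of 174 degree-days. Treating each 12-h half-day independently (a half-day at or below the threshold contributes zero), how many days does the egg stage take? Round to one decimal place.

Day half: max(0, 33.6 − 12.1) × 0.5 = 21.5 × 0.5 = 10.75 DD.
Night half: max(0, 10.8 − 12.1) × 0.5 = 0.0 × 0.5 = 0.00 DD.
Per 24 h: 10.75 DD/day.
Duration = 174 / 10.75 = 16.186 ≈ 16.2 days.

16.2 days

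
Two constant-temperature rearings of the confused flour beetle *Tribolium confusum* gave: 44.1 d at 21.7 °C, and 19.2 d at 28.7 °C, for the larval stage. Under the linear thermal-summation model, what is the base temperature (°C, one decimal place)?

16.3 °C

Linear rate model ⇒ the product D·(T − T_b) is constant across temperatures.
44.1·(21.7 − T_b) = 19.2·(28.7 − T_b)
T_b = (44.1·21.7 − 19.2·28.7) / (44.1 − 19.2) = 405.93 / 24.9 = 16.302 °C ≈ 16.3 °C.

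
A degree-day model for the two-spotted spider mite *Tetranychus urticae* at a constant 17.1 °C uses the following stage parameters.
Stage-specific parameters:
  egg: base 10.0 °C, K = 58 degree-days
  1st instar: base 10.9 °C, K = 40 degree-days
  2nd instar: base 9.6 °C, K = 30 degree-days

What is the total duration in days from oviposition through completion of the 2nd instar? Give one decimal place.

18.6 days

egg: 58 / (17.1 − 10.0) = 58 / 7.1 = 8.169 d.
1st instar: 40 / (17.1 − 10.9) = 40 / 6.2 = 6.452 d.
2nd instar: 30 / (17.1 − 9.6) = 30 / 7.5 = 4.000 d.
Sum = 18.621 ≈ 18.6 days.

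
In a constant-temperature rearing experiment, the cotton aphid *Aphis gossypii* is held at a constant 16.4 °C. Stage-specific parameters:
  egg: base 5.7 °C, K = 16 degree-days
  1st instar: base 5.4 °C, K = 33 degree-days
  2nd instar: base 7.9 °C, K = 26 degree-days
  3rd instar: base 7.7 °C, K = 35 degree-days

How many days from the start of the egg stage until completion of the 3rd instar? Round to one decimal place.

11.6 days

egg: 16 / (16.4 − 5.7) = 16 / 10.7 = 1.495 d.
1st instar: 33 / (16.4 − 5.4) = 33 / 11.0 = 3.000 d.
2nd instar: 26 / (16.4 − 7.9) = 26 / 8.5 = 3.059 d.
3rd instar: 35 / (16.4 − 7.7) = 35 / 8.7 = 4.023 d.
Sum = 11.577 ≈ 11.6 days.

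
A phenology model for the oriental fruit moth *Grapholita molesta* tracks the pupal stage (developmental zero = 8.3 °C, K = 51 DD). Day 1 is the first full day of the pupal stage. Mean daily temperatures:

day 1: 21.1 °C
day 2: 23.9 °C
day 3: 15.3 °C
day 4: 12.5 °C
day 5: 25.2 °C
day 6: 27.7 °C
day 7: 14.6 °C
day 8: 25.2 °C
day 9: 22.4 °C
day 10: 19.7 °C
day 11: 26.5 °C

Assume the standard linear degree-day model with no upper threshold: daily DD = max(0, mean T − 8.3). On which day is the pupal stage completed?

day 5

Daily DD above 8.3 °C: 12.8, 15.6, 7.0, 4.2, 16.9, 19.4, 6.3, 16.9, 14.1, 11.4, 18.2.
Cumulative: 12.8, 28.4, 35.4, 39.6, 56.5, 75.9, 82.2, 99.1, 113.2, 124.6, 142.8.
The total first reaches 51 DD on day 5.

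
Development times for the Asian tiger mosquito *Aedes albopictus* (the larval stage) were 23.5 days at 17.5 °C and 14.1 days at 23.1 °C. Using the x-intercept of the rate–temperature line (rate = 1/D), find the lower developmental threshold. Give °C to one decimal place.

Equal thermal constants: D₁(T₁ − T_b) = D₂(T₂ − T_b).
23.5·(17.5 − T_b) = 14.1·(23.1 − T_b)
T_b = (23.5·17.5 − 14.1·23.1) / (23.5 − 14.1) = 85.54 / 9.4 = 9.100 °C ≈ 9.1 °C.

9.1 °C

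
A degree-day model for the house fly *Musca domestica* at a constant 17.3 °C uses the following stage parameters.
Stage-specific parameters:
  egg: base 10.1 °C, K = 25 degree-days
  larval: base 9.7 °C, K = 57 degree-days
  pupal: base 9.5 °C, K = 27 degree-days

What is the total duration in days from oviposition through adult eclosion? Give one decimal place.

14.4 days

egg: 25 / (17.3 − 10.1) = 25 / 7.2 = 3.472 d.
larval: 57 / (17.3 − 9.7) = 57 / 7.6 = 7.500 d.
pupal: 27 / (17.3 − 9.5) = 27 / 7.8 = 3.462 d.
Sum = 14.434 ≈ 14.4 days.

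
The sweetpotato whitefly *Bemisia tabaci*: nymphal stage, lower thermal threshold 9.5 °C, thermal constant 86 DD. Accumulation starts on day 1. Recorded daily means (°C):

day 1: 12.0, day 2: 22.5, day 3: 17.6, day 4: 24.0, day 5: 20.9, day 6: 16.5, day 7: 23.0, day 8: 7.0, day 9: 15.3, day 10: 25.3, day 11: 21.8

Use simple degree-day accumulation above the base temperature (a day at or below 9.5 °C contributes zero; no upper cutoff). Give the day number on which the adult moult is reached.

day 10

Daily DD above 9.5 °C: 2.5, 13.0, 8.1, 14.5, 11.4, 7.0, 13.5, 0.0, 5.8, 15.8, 12.3.
Cumulative: 2.5, 15.5, 23.6, 38.1, 49.5, 56.5, 70.0, 70.0, 75.8, 91.6, 103.9.
The total first reaches 86 DD on day 10.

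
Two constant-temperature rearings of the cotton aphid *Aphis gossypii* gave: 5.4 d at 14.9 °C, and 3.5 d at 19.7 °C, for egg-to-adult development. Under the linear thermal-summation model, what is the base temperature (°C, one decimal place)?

Equal thermal constants: D₁(T₁ − T_b) = D₂(T₂ − T_b).
5.4·(14.9 − T_b) = 3.5·(19.7 − T_b)
T_b = (5.4·14.9 − 3.5·19.7) / (5.4 − 3.5) = 11.51 / 1.9 = 6.058 °C ≈ 6.1 °C.

6.1 °C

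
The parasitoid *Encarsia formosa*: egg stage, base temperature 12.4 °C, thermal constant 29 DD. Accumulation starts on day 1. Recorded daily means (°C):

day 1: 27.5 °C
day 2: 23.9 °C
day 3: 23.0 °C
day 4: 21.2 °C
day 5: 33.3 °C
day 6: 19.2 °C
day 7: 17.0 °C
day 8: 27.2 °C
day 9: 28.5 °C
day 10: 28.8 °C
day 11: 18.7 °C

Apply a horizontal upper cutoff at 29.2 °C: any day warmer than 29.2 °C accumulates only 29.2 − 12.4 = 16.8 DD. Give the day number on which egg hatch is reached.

Daily DD above 12.4 °C (capped at 16.8): 15.1, 11.5, 10.6, 8.8, 16.8, 6.8, 4.6, 14.8, 16.1, 16.4, 6.3.
Cumulative: 15.1, 26.6, 37.2, 46.0, 62.8, 69.6, 74.2, 89.0, 105.1, 121.5, 127.8.
The total first reaches 29 DD on day 3.

day 3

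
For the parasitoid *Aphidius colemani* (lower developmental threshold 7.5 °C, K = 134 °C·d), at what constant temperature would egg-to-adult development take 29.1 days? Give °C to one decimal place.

Required daily accumulation = 134 / 29.1 = 4.605 DD/day.
T = T_base + 4.605 = 7.5 + 4.605 = 12.105 ≈ 12.1 °C.

12.1 °C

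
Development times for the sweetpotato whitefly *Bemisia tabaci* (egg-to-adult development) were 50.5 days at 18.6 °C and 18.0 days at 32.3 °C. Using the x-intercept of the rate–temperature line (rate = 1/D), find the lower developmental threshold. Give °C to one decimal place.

11.0 °C

Under the model K = D·(T − T_b), so D₁·(T₁ − T_b) = D₂·(T₂ − T_b).
50.5·(18.6 − T_b) = 18.0·(32.3 − T_b)
T_b = (50.5·18.6 − 18.0·32.3) / (50.5 − 18.0) = 357.90 / 32.5 = 11.012 °C ≈ 11.0 °C.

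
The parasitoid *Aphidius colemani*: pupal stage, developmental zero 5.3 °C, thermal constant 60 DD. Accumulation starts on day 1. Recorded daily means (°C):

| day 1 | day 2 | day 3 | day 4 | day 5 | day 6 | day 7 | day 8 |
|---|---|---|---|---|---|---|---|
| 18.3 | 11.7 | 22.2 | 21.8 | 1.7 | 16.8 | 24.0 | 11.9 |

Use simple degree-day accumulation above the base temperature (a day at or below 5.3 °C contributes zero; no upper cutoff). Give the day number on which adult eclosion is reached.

day 6

Daily DD above 5.3 °C: 13.0, 6.4, 16.9, 16.5, 0.0, 11.5, 18.7, 6.6.
Cumulative: 13.0, 19.4, 36.3, 52.8, 52.8, 64.3, 83.0, 89.6.
The total first reaches 60 DD on day 6.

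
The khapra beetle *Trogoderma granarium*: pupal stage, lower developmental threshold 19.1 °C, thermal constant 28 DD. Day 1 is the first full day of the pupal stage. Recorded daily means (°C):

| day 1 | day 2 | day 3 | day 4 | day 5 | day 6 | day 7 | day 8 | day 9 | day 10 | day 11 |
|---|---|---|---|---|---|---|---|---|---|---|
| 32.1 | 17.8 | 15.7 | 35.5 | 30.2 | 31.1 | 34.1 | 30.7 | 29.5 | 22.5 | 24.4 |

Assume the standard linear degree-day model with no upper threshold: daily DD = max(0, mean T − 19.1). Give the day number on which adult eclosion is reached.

Daily DD above 19.1 °C: 13.0, 0.0, 0.0, 16.4, 11.1, 12.0, 15.0, 11.6, 10.4, 3.4, 5.3.
Cumulative: 13.0, 13.0, 13.0, 29.4, 40.5, 52.5, 67.5, 79.1, 89.5, 92.9, 98.2.
The total first reaches 28 DD on day 4.

day 4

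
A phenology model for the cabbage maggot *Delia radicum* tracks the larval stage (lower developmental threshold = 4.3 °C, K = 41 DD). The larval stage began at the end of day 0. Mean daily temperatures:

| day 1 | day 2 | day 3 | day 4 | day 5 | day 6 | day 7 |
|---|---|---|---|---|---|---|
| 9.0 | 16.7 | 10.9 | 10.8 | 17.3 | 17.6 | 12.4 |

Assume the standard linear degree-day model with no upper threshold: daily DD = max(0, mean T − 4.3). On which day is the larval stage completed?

Daily DD above 4.3 °C: 4.7, 12.4, 6.6, 6.5, 13.0, 13.3, 8.1.
Cumulative: 4.7, 17.1, 23.7, 30.2, 43.2, 56.5, 64.6.
The total first reaches 41 DD on day 5.

day 5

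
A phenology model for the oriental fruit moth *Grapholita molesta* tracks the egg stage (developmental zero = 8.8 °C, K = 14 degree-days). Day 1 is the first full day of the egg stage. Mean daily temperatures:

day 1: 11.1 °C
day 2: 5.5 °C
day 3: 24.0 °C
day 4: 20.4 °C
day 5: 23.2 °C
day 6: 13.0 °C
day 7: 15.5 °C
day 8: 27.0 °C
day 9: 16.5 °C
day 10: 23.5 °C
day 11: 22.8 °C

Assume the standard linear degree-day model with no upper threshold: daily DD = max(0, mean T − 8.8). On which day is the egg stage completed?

day 3

Daily DD above 8.8 °C: 2.3, 0.0, 15.2, 11.6, 14.4, 4.2, 6.7, 18.2, 7.7, 14.7, 14.0.
Cumulative: 2.3, 2.3, 17.5, 29.1, 43.5, 47.7, 54.4, 72.6, 80.3, 95.0, 109.0.
The total first reaches 14 DD on day 3.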